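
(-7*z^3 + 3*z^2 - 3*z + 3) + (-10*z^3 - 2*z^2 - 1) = -17*z^3 + z^2 - 3*z + 2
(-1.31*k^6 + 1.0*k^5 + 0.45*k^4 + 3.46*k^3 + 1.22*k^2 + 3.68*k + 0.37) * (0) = 0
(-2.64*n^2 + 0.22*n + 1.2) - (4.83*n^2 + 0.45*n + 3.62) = -7.47*n^2 - 0.23*n - 2.42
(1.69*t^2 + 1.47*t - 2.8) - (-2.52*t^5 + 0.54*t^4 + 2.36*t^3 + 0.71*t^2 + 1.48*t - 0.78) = 2.52*t^5 - 0.54*t^4 - 2.36*t^3 + 0.98*t^2 - 0.01*t - 2.02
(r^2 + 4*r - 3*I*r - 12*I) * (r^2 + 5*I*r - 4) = r^4 + 4*r^3 + 2*I*r^3 + 11*r^2 + 8*I*r^2 + 44*r + 12*I*r + 48*I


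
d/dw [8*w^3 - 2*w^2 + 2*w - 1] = 24*w^2 - 4*w + 2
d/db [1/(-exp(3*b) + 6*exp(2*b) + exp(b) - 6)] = (3*exp(2*b) - 12*exp(b) - 1)*exp(b)/(exp(3*b) - 6*exp(2*b) - exp(b) + 6)^2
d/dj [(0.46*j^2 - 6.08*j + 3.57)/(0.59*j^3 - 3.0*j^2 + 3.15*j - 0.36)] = (-0.2714*j^4 + 7.1744*j^3 - 23.1099*j^2 + 21.0888*j - 9.0567)/(0.3481*j^6 - 3.54*j^5 + 12.717*j^4 - 19.3248*j^3 + 12.0825*j^2 - 2.268*j + 0.1296)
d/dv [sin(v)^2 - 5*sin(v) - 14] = (2*sin(v) - 5)*cos(v)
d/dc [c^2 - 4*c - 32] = 2*c - 4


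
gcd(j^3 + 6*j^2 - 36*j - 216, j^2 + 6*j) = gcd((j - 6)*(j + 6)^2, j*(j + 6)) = j + 6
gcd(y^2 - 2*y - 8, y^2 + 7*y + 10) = y + 2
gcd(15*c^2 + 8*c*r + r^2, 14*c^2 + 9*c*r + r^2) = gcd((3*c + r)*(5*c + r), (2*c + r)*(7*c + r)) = 1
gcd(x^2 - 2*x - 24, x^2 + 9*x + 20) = x + 4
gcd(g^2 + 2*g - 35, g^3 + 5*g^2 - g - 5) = 1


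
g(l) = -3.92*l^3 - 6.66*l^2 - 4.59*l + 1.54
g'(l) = -11.76*l^2 - 13.32*l - 4.59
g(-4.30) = 209.80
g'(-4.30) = -164.76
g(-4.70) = 282.98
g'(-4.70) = -201.76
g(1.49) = -33.05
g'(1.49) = -50.55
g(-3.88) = 148.06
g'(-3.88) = -129.95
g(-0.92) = 3.18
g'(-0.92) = -2.29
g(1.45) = -31.07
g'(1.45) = -48.63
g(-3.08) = 67.03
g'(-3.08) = -75.12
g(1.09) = -16.45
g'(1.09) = -33.08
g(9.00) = -3436.91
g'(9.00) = -1077.03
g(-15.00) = 11801.89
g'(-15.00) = -2450.79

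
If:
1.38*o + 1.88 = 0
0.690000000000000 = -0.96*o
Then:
No Solution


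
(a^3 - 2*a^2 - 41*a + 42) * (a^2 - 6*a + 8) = a^5 - 8*a^4 - 21*a^3 + 272*a^2 - 580*a + 336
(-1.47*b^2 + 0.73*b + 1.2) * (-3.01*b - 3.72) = 4.4247*b^3 + 3.2711*b^2 - 6.3276*b - 4.464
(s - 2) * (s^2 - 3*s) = s^3 - 5*s^2 + 6*s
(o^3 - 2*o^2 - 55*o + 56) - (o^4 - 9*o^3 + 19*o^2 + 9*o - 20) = -o^4 + 10*o^3 - 21*o^2 - 64*o + 76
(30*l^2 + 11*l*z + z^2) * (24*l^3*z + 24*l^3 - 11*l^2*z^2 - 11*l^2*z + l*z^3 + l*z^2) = 720*l^5*z + 720*l^5 - 66*l^4*z^2 - 66*l^4*z - 67*l^3*z^3 - 67*l^3*z^2 + l*z^5 + l*z^4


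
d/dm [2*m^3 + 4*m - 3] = 6*m^2 + 4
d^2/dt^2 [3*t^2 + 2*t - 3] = 6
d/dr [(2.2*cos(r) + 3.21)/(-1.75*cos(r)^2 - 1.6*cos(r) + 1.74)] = (3.85*sin(r)^2 - 11.235*cos(r) - 12.814)*sin(r)/(1.75*cos(r)^2 + 1.6*cos(r) - 1.74)^2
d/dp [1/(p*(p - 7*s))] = (p*(-p + 7*s) - (p - 7*s)^2)/(p^2*(p - 7*s)^3)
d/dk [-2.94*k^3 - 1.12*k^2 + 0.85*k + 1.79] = -8.82*k^2 - 2.24*k + 0.85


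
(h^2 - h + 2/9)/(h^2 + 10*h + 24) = (h^2 - h + 2/9)/(h^2 + 10*h + 24)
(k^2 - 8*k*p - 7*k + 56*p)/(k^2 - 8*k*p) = (k - 7)/k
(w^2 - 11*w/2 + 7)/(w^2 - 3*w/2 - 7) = (w - 2)/(w + 2)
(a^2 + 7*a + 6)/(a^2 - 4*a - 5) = (a + 6)/(a - 5)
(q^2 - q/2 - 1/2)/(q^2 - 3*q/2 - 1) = (q - 1)/(q - 2)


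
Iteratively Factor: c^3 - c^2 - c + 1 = (c + 1)*(c^2 - 2*c + 1) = (c - 1)*(c + 1)*(c - 1)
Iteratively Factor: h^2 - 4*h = (h)*(h - 4)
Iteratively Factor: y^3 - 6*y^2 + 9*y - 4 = (y - 1)*(y^2 - 5*y + 4) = (y - 1)^2*(y - 4)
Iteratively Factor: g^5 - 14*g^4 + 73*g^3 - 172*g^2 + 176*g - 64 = (g - 4)*(g^4 - 10*g^3 + 33*g^2 - 40*g + 16) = (g - 4)^2*(g^3 - 6*g^2 + 9*g - 4) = (g - 4)^2*(g - 1)*(g^2 - 5*g + 4) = (g - 4)^2*(g - 1)^2*(g - 4)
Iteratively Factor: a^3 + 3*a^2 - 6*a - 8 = (a - 2)*(a^2 + 5*a + 4) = (a - 2)*(a + 1)*(a + 4)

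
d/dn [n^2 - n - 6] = 2*n - 1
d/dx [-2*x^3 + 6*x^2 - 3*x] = -6*x^2 + 12*x - 3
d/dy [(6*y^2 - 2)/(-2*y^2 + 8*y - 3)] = 4*(12*y^2 - 11*y + 4)/(4*y^4 - 32*y^3 + 76*y^2 - 48*y + 9)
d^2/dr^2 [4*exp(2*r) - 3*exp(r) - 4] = (16*exp(r) - 3)*exp(r)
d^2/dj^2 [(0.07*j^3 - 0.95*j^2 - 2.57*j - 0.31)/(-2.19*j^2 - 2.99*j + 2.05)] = (-4.44089209850063e-16*j^5 + 10.33042*j^3 + 37.085286*j^2 + 79.642506*j + 47.816732)/(10.503459*j^6 + 43.021017*j^5 + 29.240442*j^4 - 53.810731*j^3 - 27.37119*j^2 + 37.696425*j - 8.615125)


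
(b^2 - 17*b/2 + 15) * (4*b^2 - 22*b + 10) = 4*b^4 - 56*b^3 + 257*b^2 - 415*b + 150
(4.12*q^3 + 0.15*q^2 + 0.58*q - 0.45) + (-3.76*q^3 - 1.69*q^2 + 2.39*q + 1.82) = 0.36*q^3 - 1.54*q^2 + 2.97*q + 1.37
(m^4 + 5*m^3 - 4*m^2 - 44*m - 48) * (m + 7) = m^5 + 12*m^4 + 31*m^3 - 72*m^2 - 356*m - 336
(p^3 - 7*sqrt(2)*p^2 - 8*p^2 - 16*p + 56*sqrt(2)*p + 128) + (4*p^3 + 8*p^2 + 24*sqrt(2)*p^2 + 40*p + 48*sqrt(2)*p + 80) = 5*p^3 + 17*sqrt(2)*p^2 + 24*p + 104*sqrt(2)*p + 208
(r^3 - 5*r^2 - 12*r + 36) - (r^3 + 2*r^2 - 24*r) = -7*r^2 + 12*r + 36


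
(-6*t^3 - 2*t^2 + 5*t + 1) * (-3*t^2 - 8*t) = 18*t^5 + 54*t^4 + t^3 - 43*t^2 - 8*t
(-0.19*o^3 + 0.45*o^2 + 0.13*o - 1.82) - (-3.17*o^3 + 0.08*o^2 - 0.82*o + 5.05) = 2.98*o^3 + 0.37*o^2 + 0.95*o - 6.87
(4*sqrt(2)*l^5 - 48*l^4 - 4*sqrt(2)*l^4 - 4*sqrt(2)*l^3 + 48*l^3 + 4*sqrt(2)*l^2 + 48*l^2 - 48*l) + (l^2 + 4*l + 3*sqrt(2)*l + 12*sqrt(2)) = 4*sqrt(2)*l^5 - 48*l^4 - 4*sqrt(2)*l^4 - 4*sqrt(2)*l^3 + 48*l^3 + 4*sqrt(2)*l^2 + 49*l^2 - 44*l + 3*sqrt(2)*l + 12*sqrt(2)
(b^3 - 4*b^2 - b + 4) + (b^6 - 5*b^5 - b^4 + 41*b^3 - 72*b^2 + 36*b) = b^6 - 5*b^5 - b^4 + 42*b^3 - 76*b^2 + 35*b + 4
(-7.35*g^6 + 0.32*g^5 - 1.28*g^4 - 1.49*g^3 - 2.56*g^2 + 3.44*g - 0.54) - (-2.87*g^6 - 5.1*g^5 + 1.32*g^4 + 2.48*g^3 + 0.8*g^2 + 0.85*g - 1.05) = -4.48*g^6 + 5.42*g^5 - 2.6*g^4 - 3.97*g^3 - 3.36*g^2 + 2.59*g + 0.51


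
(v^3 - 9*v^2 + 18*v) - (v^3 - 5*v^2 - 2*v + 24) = -4*v^2 + 20*v - 24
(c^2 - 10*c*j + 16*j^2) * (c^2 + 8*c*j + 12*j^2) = c^4 - 2*c^3*j - 52*c^2*j^2 + 8*c*j^3 + 192*j^4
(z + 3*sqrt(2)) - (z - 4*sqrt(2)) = 7*sqrt(2)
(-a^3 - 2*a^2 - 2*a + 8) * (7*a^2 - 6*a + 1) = -7*a^5 - 8*a^4 - 3*a^3 + 66*a^2 - 50*a + 8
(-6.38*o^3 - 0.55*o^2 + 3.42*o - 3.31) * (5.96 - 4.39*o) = 28.0082*o^4 - 35.6103*o^3 - 18.2918*o^2 + 34.9141*o - 19.7276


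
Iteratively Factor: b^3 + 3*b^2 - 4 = (b + 2)*(b^2 + b - 2) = (b + 2)^2*(b - 1)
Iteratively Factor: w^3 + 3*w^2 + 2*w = (w)*(w^2 + 3*w + 2) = w*(w + 2)*(w + 1)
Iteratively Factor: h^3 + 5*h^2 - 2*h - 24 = (h + 3)*(h^2 + 2*h - 8) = (h - 2)*(h + 3)*(h + 4)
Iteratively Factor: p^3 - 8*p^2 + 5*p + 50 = (p - 5)*(p^2 - 3*p - 10) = (p - 5)^2*(p + 2)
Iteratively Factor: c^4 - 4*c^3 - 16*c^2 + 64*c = (c + 4)*(c^3 - 8*c^2 + 16*c) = (c - 4)*(c + 4)*(c^2 - 4*c) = (c - 4)^2*(c + 4)*(c)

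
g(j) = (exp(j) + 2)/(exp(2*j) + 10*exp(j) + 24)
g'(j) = (exp(j) + 2)*(-2*exp(2*j) - 10*exp(j))/(exp(2*j) + 10*exp(j) + 24)^2 + exp(j)/(exp(2*j) + 10*exp(j) + 24) = (-2*(exp(j) + 2)*(exp(j) + 5) + exp(2*j) + 10*exp(j) + 24)*exp(j)/(exp(2*j) + 10*exp(j) + 24)^2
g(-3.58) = 0.08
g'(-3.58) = 0.00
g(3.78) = 0.02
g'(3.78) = -0.02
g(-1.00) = 0.09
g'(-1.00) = 0.00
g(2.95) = 0.04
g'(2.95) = -0.02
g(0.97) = 0.08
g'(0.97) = -0.01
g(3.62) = 0.02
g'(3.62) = -0.02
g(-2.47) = 0.08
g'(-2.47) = 0.00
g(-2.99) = 0.08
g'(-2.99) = 0.00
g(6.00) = 0.00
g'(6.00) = 0.00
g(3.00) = 0.04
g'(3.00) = -0.02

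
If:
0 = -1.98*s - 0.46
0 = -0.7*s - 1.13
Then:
No Solution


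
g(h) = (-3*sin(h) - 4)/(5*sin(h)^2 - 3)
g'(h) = -10*(-3*sin(h) - 4)*sin(h)*cos(h)/(5*sin(h)^2 - 3)^2 - 3*cos(h)/(5*sin(h)^2 - 3) = (15*sin(h)^2 + 40*sin(h) + 9)*cos(h)/(5*sin(h)^2 - 3)^2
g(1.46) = -3.60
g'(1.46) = 1.87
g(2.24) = -83.86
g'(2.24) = -5361.38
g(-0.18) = 1.22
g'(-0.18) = 0.28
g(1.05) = -8.66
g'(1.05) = 47.10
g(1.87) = -4.39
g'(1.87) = -7.33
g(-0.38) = 1.25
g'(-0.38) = -0.66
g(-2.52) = 1.73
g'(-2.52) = 4.40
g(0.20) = 1.64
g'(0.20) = 2.19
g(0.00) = 1.33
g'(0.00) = 1.00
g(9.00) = 2.43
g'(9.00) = -5.52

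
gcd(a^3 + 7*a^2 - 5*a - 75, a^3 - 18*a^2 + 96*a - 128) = 1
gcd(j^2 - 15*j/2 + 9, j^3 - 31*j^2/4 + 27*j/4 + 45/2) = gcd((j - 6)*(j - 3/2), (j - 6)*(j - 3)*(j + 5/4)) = j - 6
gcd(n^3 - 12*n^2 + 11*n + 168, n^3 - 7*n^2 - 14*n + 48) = n^2 - 5*n - 24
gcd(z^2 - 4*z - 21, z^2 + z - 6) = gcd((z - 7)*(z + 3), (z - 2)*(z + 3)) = z + 3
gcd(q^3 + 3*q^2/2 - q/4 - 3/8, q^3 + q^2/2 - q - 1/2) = q + 1/2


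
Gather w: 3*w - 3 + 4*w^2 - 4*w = 4*w^2 - w - 3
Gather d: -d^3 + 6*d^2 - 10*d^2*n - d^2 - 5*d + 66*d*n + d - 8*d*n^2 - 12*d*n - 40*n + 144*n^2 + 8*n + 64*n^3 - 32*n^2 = -d^3 + d^2*(5 - 10*n) + d*(-8*n^2 + 54*n - 4) + 64*n^3 + 112*n^2 - 32*n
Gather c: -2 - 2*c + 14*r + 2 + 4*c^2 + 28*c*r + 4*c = 4*c^2 + c*(28*r + 2) + 14*r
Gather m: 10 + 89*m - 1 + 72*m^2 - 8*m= 72*m^2 + 81*m + 9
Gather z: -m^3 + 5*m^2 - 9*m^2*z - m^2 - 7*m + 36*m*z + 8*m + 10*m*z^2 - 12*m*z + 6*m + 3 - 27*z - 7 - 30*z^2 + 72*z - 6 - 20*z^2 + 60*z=-m^3 + 4*m^2 + 7*m + z^2*(10*m - 50) + z*(-9*m^2 + 24*m + 105) - 10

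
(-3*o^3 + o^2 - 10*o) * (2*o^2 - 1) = -6*o^5 + 2*o^4 - 17*o^3 - o^2 + 10*o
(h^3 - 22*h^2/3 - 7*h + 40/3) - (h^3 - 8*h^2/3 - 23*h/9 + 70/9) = -14*h^2/3 - 40*h/9 + 50/9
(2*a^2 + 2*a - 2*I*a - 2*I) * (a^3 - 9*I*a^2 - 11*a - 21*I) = 2*a^5 + 2*a^4 - 20*I*a^4 - 40*a^3 - 20*I*a^3 - 40*a^2 - 20*I*a^2 - 42*a - 20*I*a - 42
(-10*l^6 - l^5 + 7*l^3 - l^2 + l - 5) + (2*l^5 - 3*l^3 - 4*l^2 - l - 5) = -10*l^6 + l^5 + 4*l^3 - 5*l^2 - 10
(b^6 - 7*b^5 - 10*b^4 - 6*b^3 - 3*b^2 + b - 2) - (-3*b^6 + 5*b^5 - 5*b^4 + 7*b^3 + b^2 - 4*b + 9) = 4*b^6 - 12*b^5 - 5*b^4 - 13*b^3 - 4*b^2 + 5*b - 11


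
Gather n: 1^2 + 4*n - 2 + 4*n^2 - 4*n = 4*n^2 - 1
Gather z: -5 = -5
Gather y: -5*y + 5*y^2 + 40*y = 5*y^2 + 35*y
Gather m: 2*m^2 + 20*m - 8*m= 2*m^2 + 12*m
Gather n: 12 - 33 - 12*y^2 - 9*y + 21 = -12*y^2 - 9*y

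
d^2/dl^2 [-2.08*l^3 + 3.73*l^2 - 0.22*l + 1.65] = 7.46 - 12.48*l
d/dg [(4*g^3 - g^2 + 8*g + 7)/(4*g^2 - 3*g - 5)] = (16*g^4 - 24*g^3 - 89*g^2 - 46*g - 19)/(16*g^4 - 24*g^3 - 31*g^2 + 30*g + 25)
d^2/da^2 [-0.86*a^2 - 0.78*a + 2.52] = -1.72000000000000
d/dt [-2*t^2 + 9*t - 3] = 9 - 4*t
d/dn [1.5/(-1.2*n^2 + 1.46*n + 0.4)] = (3.6*n - 2.19)/(-1.2*n^2 + 1.46*n + 0.4)^2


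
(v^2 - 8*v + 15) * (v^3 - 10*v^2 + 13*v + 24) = v^5 - 18*v^4 + 108*v^3 - 230*v^2 + 3*v + 360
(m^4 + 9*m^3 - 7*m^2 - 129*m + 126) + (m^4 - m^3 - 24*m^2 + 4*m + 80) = 2*m^4 + 8*m^3 - 31*m^2 - 125*m + 206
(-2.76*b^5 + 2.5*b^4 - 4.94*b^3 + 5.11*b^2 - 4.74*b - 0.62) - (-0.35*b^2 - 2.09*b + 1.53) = -2.76*b^5 + 2.5*b^4 - 4.94*b^3 + 5.46*b^2 - 2.65*b - 2.15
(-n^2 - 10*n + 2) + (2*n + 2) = -n^2 - 8*n + 4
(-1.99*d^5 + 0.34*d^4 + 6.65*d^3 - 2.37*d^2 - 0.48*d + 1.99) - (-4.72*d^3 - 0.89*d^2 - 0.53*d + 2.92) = -1.99*d^5 + 0.34*d^4 + 11.37*d^3 - 1.48*d^2 + 0.05*d - 0.93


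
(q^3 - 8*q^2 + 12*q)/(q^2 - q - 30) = q*(q - 2)/(q + 5)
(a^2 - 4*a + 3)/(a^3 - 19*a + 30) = (a - 1)/(a^2 + 3*a - 10)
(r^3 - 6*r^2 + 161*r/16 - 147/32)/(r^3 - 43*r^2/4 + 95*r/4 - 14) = (8*r^2 - 34*r + 21)/(8*(r^2 - 9*r + 8))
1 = 1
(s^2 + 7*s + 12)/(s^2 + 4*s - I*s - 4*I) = (s + 3)/(s - I)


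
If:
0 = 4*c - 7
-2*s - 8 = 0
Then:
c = 7/4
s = -4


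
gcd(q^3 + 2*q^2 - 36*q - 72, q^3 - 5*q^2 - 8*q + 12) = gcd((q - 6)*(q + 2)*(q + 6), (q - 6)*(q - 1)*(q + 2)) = q^2 - 4*q - 12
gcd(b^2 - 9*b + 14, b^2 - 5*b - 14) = b - 7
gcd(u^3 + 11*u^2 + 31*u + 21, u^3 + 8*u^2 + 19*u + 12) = u^2 + 4*u + 3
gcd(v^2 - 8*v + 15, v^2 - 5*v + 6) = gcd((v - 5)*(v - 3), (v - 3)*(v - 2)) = v - 3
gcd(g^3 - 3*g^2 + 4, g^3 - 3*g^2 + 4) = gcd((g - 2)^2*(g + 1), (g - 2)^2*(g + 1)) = g^3 - 3*g^2 + 4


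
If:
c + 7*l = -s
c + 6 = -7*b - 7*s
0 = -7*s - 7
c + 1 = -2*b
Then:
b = 2/5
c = -9/5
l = 2/5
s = -1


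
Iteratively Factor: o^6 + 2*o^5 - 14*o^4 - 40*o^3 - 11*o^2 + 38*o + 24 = (o - 4)*(o^5 + 6*o^4 + 10*o^3 - 11*o - 6) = (o - 4)*(o + 1)*(o^4 + 5*o^3 + 5*o^2 - 5*o - 6) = (o - 4)*(o + 1)^2*(o^3 + 4*o^2 + o - 6) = (o - 4)*(o - 1)*(o + 1)^2*(o^2 + 5*o + 6) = (o - 4)*(o - 1)*(o + 1)^2*(o + 2)*(o + 3)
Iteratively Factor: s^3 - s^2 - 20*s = (s + 4)*(s^2 - 5*s) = (s - 5)*(s + 4)*(s)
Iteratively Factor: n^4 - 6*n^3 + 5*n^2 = (n)*(n^3 - 6*n^2 + 5*n) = n*(n - 5)*(n^2 - n) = n^2*(n - 5)*(n - 1)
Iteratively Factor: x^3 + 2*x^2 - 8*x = (x - 2)*(x^2 + 4*x) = (x - 2)*(x + 4)*(x)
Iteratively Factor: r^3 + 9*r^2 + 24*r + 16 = (r + 4)*(r^2 + 5*r + 4) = (r + 4)^2*(r + 1)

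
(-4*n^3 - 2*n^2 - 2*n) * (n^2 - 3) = -4*n^5 - 2*n^4 + 10*n^3 + 6*n^2 + 6*n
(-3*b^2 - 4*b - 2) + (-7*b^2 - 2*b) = -10*b^2 - 6*b - 2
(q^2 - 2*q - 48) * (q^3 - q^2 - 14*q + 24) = q^5 - 3*q^4 - 60*q^3 + 100*q^2 + 624*q - 1152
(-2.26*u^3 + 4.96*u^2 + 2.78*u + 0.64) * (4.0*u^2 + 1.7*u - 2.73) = -9.04*u^5 + 15.998*u^4 + 25.7218*u^3 - 6.2548*u^2 - 6.5014*u - 1.7472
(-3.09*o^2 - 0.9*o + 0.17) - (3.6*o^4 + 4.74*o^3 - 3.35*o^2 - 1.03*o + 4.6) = -3.6*o^4 - 4.74*o^3 + 0.26*o^2 + 0.13*o - 4.43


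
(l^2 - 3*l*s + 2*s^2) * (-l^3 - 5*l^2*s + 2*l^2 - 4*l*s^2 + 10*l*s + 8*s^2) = -l^5 - 2*l^4*s + 2*l^4 + 9*l^3*s^2 + 4*l^3*s + 2*l^2*s^3 - 18*l^2*s^2 - 8*l*s^4 - 4*l*s^3 + 16*s^4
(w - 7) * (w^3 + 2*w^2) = w^4 - 5*w^3 - 14*w^2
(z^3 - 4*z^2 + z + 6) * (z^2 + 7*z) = z^5 + 3*z^4 - 27*z^3 + 13*z^2 + 42*z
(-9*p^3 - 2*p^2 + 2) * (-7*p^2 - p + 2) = 63*p^5 + 23*p^4 - 16*p^3 - 18*p^2 - 2*p + 4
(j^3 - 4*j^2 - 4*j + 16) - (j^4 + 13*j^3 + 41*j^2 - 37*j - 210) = -j^4 - 12*j^3 - 45*j^2 + 33*j + 226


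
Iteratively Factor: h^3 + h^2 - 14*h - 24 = (h - 4)*(h^2 + 5*h + 6) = (h - 4)*(h + 3)*(h + 2)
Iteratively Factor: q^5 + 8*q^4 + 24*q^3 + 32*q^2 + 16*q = (q + 2)*(q^4 + 6*q^3 + 12*q^2 + 8*q) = q*(q + 2)*(q^3 + 6*q^2 + 12*q + 8) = q*(q + 2)^2*(q^2 + 4*q + 4) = q*(q + 2)^3*(q + 2)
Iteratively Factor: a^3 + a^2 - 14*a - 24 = (a - 4)*(a^2 + 5*a + 6) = (a - 4)*(a + 2)*(a + 3)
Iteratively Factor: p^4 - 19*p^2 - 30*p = (p)*(p^3 - 19*p - 30) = p*(p + 2)*(p^2 - 2*p - 15) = p*(p - 5)*(p + 2)*(p + 3)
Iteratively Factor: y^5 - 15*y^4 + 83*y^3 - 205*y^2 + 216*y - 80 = (y - 5)*(y^4 - 10*y^3 + 33*y^2 - 40*y + 16) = (y - 5)*(y - 4)*(y^3 - 6*y^2 + 9*y - 4) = (y - 5)*(y - 4)*(y - 1)*(y^2 - 5*y + 4) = (y - 5)*(y - 4)*(y - 1)^2*(y - 4)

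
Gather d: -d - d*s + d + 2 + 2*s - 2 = -d*s + 2*s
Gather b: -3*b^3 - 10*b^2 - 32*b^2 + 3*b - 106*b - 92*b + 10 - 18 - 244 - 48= -3*b^3 - 42*b^2 - 195*b - 300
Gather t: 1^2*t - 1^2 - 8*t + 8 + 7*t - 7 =0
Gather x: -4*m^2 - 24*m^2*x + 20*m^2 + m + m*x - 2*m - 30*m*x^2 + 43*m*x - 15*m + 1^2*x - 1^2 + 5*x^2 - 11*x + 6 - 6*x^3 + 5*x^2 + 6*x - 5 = 16*m^2 - 16*m - 6*x^3 + x^2*(10 - 30*m) + x*(-24*m^2 + 44*m - 4)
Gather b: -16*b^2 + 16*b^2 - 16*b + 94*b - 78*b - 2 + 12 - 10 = 0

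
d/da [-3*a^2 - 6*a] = -6*a - 6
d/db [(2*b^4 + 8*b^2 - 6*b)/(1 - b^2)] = 2*(-2*b^5 + 4*b^3 - 3*b^2 + 8*b - 3)/(b^4 - 2*b^2 + 1)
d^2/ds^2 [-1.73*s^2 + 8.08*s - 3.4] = -3.46000000000000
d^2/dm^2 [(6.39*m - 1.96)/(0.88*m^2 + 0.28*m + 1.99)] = ((1.76*m + 0.28)*(3.52*m + 0.56)*(6.39*m - 1.96) - (33.7392*m + 0.1288)*(0.88*m^2 + 0.28*m + 1.99))/(0.88*m^2 + 0.28*m + 1.99)^3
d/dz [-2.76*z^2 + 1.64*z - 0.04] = 1.64 - 5.52*z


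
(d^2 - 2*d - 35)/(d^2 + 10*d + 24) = (d^2 - 2*d - 35)/(d^2 + 10*d + 24)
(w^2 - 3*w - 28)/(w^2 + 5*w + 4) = (w - 7)/(w + 1)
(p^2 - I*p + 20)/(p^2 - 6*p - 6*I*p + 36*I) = (p^2 - I*p + 20)/(p^2 - 6*p - 6*I*p + 36*I)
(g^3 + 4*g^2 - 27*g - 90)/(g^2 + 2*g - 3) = (g^2 + g - 30)/(g - 1)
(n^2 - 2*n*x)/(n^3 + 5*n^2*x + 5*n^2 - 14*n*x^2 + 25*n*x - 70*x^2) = n/(n^2 + 7*n*x + 5*n + 35*x)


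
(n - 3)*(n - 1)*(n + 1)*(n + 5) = n^4 + 2*n^3 - 16*n^2 - 2*n + 15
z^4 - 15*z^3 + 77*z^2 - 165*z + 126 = (z - 7)*(z - 3)^2*(z - 2)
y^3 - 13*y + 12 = (y - 3)*(y - 1)*(y + 4)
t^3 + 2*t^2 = t^2*(t + 2)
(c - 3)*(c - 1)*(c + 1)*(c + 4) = c^4 + c^3 - 13*c^2 - c + 12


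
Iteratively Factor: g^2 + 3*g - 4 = (g + 4)*(g - 1)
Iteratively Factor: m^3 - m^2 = (m)*(m^2 - m) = m*(m - 1)*(m)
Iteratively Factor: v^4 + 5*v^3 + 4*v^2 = (v + 4)*(v^3 + v^2) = v*(v + 4)*(v^2 + v) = v^2*(v + 4)*(v + 1)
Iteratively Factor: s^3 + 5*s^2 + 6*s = (s + 2)*(s^2 + 3*s) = (s + 2)*(s + 3)*(s)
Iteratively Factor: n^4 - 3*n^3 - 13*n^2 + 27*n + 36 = (n + 1)*(n^3 - 4*n^2 - 9*n + 36) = (n + 1)*(n + 3)*(n^2 - 7*n + 12) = (n - 4)*(n + 1)*(n + 3)*(n - 3)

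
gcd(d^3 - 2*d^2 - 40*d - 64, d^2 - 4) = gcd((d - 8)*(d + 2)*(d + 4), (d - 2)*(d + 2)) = d + 2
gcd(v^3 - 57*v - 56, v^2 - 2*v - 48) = v - 8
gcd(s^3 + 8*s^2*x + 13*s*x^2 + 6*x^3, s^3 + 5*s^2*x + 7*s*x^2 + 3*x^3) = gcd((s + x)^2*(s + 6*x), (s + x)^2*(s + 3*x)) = s^2 + 2*s*x + x^2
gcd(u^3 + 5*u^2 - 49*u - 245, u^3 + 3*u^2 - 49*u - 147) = u^2 - 49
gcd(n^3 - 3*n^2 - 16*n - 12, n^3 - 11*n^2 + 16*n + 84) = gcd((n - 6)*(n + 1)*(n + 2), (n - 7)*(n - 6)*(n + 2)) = n^2 - 4*n - 12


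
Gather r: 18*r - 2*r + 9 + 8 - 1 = 16*r + 16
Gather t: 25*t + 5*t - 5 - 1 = 30*t - 6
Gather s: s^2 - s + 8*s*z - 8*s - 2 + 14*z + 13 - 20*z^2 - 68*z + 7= s^2 + s*(8*z - 9) - 20*z^2 - 54*z + 18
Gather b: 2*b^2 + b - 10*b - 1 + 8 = 2*b^2 - 9*b + 7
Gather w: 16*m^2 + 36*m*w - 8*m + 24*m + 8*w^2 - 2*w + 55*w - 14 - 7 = 16*m^2 + 16*m + 8*w^2 + w*(36*m + 53) - 21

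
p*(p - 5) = p^2 - 5*p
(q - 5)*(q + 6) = q^2 + q - 30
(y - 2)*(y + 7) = y^2 + 5*y - 14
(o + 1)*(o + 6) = o^2 + 7*o + 6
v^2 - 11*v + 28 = (v - 7)*(v - 4)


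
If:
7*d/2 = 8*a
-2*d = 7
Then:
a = -49/32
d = -7/2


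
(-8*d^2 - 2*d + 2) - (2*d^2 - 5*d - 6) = -10*d^2 + 3*d + 8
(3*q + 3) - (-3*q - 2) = 6*q + 5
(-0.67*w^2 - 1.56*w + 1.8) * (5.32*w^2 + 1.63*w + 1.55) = -3.5644*w^4 - 9.3913*w^3 + 5.9947*w^2 + 0.516*w + 2.79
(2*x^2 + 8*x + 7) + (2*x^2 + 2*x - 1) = 4*x^2 + 10*x + 6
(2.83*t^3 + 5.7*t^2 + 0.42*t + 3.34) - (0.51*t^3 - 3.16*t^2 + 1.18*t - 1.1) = 2.32*t^3 + 8.86*t^2 - 0.76*t + 4.44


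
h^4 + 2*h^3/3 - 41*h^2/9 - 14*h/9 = h*(h - 2)*(h + 1/3)*(h + 7/3)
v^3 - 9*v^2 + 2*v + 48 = (v - 8)*(v - 3)*(v + 2)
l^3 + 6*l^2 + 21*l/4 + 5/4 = (l + 1/2)^2*(l + 5)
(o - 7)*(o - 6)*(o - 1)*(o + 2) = o^4 - 12*o^3 + 27*o^2 + 68*o - 84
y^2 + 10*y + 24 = (y + 4)*(y + 6)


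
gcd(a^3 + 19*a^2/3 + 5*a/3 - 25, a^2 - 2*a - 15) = a + 3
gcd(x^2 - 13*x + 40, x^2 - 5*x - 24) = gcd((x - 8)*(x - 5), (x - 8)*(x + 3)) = x - 8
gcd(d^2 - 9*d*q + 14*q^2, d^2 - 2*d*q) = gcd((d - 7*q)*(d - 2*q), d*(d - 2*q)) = -d + 2*q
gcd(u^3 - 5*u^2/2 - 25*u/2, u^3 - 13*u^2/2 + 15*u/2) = u^2 - 5*u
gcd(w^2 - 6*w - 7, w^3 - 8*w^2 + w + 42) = w - 7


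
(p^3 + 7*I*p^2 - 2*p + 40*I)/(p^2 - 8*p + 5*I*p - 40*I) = (p^2 + 2*I*p + 8)/(p - 8)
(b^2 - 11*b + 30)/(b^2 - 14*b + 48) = (b - 5)/(b - 8)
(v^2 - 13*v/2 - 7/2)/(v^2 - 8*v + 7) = (v + 1/2)/(v - 1)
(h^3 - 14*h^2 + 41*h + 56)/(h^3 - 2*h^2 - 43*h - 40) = (h - 7)/(h + 5)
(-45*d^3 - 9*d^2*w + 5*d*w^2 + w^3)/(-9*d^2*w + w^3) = (5*d + w)/w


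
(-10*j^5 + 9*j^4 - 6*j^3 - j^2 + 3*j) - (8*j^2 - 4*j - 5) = -10*j^5 + 9*j^4 - 6*j^3 - 9*j^2 + 7*j + 5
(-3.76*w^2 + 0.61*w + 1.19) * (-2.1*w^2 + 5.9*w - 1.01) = 7.896*w^4 - 23.465*w^3 + 4.8976*w^2 + 6.4049*w - 1.2019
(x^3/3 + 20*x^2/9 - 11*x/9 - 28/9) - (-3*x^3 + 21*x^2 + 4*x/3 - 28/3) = 10*x^3/3 - 169*x^2/9 - 23*x/9 + 56/9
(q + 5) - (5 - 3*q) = 4*q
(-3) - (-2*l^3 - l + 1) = 2*l^3 + l - 4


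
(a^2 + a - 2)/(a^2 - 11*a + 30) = (a^2 + a - 2)/(a^2 - 11*a + 30)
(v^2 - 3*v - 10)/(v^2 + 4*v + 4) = (v - 5)/(v + 2)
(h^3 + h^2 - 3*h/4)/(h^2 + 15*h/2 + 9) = h*(2*h - 1)/(2*(h + 6))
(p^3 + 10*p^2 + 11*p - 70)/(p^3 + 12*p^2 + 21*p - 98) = (p + 5)/(p + 7)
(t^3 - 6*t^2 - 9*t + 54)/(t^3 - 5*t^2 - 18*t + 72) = (t + 3)/(t + 4)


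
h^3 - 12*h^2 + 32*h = h*(h - 8)*(h - 4)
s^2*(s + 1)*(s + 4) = s^4 + 5*s^3 + 4*s^2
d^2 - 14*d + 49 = (d - 7)^2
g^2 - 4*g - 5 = (g - 5)*(g + 1)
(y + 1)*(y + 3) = y^2 + 4*y + 3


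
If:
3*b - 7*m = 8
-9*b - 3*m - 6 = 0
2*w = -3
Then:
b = -1/4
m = -5/4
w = -3/2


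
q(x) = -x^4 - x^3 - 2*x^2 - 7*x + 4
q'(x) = -4*x^3 - 3*x^2 - 4*x - 7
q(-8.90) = -5661.38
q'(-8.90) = 2610.85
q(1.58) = -22.23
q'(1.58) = -36.59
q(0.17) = 2.75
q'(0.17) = -7.79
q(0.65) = -1.85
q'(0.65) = -11.97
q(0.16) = 2.82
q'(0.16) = -7.73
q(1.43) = -17.21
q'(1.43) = -30.55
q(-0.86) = 8.63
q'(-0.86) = -3.23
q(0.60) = -1.27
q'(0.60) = -11.34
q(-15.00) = -47591.00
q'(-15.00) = 12878.00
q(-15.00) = -47591.00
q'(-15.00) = 12878.00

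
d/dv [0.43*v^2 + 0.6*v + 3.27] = 0.86*v + 0.6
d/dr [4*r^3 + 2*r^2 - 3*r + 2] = 12*r^2 + 4*r - 3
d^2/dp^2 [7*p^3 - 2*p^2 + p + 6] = 42*p - 4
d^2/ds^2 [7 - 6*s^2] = -12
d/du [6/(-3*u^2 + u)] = 6*(6*u - 1)/(u^2*(3*u - 1)^2)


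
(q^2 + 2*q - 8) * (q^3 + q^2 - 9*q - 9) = q^5 + 3*q^4 - 15*q^3 - 35*q^2 + 54*q + 72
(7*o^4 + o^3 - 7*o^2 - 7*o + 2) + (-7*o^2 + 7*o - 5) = 7*o^4 + o^3 - 14*o^2 - 3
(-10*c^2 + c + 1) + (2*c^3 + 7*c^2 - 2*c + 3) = 2*c^3 - 3*c^2 - c + 4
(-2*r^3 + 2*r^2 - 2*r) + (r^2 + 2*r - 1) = -2*r^3 + 3*r^2 - 1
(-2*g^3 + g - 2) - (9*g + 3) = -2*g^3 - 8*g - 5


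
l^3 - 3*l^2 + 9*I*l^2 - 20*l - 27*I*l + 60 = (l - 3)*(l + 4*I)*(l + 5*I)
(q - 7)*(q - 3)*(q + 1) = q^3 - 9*q^2 + 11*q + 21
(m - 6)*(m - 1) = m^2 - 7*m + 6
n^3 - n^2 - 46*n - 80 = (n - 8)*(n + 2)*(n + 5)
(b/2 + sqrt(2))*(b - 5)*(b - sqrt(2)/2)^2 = b^4/2 - 5*b^3/2 + sqrt(2)*b^3/2 - 5*sqrt(2)*b^2/2 - 7*b^2/4 + sqrt(2)*b/2 + 35*b/4 - 5*sqrt(2)/2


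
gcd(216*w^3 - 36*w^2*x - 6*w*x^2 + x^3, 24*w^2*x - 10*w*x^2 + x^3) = -6*w + x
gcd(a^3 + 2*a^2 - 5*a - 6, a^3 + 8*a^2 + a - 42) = a^2 + a - 6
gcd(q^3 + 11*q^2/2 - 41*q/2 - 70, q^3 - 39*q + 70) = q + 7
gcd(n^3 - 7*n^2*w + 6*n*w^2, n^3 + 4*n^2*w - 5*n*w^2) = -n^2 + n*w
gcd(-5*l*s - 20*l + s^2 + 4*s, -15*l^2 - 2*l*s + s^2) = -5*l + s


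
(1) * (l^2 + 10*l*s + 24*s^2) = l^2 + 10*l*s + 24*s^2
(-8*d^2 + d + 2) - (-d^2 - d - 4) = -7*d^2 + 2*d + 6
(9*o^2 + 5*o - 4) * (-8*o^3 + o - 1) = -72*o^5 - 40*o^4 + 41*o^3 - 4*o^2 - 9*o + 4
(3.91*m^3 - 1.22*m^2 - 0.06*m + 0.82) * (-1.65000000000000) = -6.4515*m^3 + 2.013*m^2 + 0.099*m - 1.353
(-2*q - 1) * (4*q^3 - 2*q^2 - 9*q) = -8*q^4 + 20*q^2 + 9*q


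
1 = 1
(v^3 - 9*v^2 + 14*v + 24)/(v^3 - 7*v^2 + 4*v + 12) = (v - 4)/(v - 2)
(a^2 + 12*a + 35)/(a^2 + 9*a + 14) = (a + 5)/(a + 2)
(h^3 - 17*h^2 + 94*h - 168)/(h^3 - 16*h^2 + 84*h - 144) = (h - 7)/(h - 6)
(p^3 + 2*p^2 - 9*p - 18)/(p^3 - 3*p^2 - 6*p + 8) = (p^2 - 9)/(p^2 - 5*p + 4)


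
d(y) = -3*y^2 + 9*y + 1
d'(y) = 9 - 6*y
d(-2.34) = -36.49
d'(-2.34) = 23.04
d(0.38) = 3.99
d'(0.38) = 6.72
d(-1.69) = -22.78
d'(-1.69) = 19.14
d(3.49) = -4.13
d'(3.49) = -11.94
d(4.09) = -12.37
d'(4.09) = -15.54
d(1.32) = 7.65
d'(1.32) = 1.08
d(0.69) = 5.78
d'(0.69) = 4.86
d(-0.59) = -5.35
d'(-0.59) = 12.54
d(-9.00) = -323.00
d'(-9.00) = 63.00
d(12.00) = -323.00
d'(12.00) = -63.00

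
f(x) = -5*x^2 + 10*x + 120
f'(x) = 10 - 10*x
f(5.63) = 17.82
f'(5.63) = -46.30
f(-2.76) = 54.31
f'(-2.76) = 37.60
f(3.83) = 84.96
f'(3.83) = -28.30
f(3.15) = 101.89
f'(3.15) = -21.50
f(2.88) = 107.33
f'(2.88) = -18.80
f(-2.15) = 75.39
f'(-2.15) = 31.50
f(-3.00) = 45.00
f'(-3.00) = 40.00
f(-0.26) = 117.06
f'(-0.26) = 12.60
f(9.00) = -195.00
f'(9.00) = -80.00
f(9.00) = -195.00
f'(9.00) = -80.00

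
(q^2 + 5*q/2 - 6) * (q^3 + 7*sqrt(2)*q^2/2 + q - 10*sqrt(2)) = q^5 + 5*q^4/2 + 7*sqrt(2)*q^4/2 - 5*q^3 + 35*sqrt(2)*q^3/4 - 31*sqrt(2)*q^2 + 5*q^2/2 - 25*sqrt(2)*q - 6*q + 60*sqrt(2)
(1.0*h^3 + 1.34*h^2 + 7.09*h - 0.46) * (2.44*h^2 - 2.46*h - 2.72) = 2.44*h^5 + 0.8096*h^4 + 11.2832*h^3 - 22.2086*h^2 - 18.1532*h + 1.2512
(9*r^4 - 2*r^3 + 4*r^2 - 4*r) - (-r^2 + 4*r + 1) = 9*r^4 - 2*r^3 + 5*r^2 - 8*r - 1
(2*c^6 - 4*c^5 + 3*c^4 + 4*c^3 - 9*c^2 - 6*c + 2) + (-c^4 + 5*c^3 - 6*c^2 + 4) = 2*c^6 - 4*c^5 + 2*c^4 + 9*c^3 - 15*c^2 - 6*c + 6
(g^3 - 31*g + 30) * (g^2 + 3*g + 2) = g^5 + 3*g^4 - 29*g^3 - 63*g^2 + 28*g + 60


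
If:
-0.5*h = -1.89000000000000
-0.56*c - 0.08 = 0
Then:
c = -0.14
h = 3.78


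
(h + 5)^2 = h^2 + 10*h + 25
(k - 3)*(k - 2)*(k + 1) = k^3 - 4*k^2 + k + 6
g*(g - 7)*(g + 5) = g^3 - 2*g^2 - 35*g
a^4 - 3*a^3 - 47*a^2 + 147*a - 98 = (a - 7)*(a - 2)*(a - 1)*(a + 7)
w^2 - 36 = (w - 6)*(w + 6)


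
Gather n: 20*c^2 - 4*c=20*c^2 - 4*c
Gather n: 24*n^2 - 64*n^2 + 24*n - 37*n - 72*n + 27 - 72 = -40*n^2 - 85*n - 45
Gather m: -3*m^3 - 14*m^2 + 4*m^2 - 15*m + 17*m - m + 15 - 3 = -3*m^3 - 10*m^2 + m + 12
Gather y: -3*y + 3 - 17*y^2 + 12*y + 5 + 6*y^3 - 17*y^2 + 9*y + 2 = 6*y^3 - 34*y^2 + 18*y + 10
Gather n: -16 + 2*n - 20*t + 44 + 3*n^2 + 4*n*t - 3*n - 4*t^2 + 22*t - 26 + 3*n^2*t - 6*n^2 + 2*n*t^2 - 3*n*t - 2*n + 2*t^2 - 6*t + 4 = n^2*(3*t - 3) + n*(2*t^2 + t - 3) - 2*t^2 - 4*t + 6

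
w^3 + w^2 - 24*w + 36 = (w - 3)*(w - 2)*(w + 6)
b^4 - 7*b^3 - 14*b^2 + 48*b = b*(b - 8)*(b - 2)*(b + 3)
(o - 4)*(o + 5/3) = o^2 - 7*o/3 - 20/3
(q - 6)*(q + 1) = q^2 - 5*q - 6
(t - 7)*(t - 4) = t^2 - 11*t + 28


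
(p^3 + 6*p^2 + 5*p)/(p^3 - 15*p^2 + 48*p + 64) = p*(p + 5)/(p^2 - 16*p + 64)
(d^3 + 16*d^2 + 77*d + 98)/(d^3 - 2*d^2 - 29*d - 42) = (d^2 + 14*d + 49)/(d^2 - 4*d - 21)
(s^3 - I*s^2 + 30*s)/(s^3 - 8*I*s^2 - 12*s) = (s + 5*I)/(s - 2*I)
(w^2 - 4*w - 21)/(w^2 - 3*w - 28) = (w + 3)/(w + 4)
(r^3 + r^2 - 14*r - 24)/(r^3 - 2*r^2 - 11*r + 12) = (r + 2)/(r - 1)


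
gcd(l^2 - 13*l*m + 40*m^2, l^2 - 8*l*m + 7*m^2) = 1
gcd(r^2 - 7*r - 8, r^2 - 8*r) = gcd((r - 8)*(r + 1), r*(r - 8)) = r - 8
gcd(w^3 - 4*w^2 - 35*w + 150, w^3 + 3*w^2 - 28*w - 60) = w^2 + w - 30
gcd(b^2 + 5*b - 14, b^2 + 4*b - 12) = b - 2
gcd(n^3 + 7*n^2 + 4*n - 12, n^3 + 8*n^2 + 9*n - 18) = n^2 + 5*n - 6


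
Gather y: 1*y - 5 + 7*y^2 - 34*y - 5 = 7*y^2 - 33*y - 10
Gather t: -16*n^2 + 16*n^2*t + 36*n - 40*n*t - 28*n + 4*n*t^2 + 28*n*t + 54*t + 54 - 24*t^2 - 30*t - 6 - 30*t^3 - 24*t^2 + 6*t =-16*n^2 + 8*n - 30*t^3 + t^2*(4*n - 48) + t*(16*n^2 - 12*n + 30) + 48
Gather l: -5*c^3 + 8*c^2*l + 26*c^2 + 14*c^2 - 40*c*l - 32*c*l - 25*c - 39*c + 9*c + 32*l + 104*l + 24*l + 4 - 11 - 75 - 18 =-5*c^3 + 40*c^2 - 55*c + l*(8*c^2 - 72*c + 160) - 100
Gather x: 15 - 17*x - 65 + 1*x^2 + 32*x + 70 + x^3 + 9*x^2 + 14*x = x^3 + 10*x^2 + 29*x + 20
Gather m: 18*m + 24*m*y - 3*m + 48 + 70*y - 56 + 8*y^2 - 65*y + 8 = m*(24*y + 15) + 8*y^2 + 5*y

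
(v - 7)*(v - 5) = v^2 - 12*v + 35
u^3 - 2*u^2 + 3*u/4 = u*(u - 3/2)*(u - 1/2)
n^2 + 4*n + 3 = (n + 1)*(n + 3)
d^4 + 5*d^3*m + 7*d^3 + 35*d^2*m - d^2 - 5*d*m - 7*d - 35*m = (d - 1)*(d + 1)*(d + 7)*(d + 5*m)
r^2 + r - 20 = (r - 4)*(r + 5)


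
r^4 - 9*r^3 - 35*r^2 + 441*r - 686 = (r - 7)^2*(r - 2)*(r + 7)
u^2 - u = u*(u - 1)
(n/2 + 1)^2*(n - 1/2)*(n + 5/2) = n^4/4 + 3*n^3/2 + 43*n^2/16 + 3*n/4 - 5/4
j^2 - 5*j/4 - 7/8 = (j - 7/4)*(j + 1/2)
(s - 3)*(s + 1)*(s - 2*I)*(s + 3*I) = s^4 - 2*s^3 + I*s^3 + 3*s^2 - 2*I*s^2 - 12*s - 3*I*s - 18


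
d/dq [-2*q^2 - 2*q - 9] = -4*q - 2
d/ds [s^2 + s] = 2*s + 1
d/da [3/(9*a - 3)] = -3/(3*a - 1)^2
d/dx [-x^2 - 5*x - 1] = -2*x - 5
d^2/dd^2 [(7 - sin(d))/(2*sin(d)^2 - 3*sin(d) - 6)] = (-4*sin(d)^5 + 106*sin(d)^4 - 190*sin(d)^3 + 249*sin(d)^2 + 162*sin(d) - 330)/(3*sin(d) + cos(2*d) + 5)^3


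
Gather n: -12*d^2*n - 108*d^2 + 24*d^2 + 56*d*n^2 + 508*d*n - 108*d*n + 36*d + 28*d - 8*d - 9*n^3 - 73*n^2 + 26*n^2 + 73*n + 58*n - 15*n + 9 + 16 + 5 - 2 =-84*d^2 + 56*d - 9*n^3 + n^2*(56*d - 47) + n*(-12*d^2 + 400*d + 116) + 28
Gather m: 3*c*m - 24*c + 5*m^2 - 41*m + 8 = -24*c + 5*m^2 + m*(3*c - 41) + 8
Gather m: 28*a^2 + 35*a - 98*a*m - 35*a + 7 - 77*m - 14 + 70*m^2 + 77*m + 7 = 28*a^2 - 98*a*m + 70*m^2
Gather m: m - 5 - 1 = m - 6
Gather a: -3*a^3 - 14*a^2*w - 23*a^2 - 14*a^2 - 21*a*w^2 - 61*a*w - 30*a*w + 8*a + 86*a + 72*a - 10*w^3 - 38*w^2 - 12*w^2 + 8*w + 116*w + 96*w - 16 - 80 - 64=-3*a^3 + a^2*(-14*w - 37) + a*(-21*w^2 - 91*w + 166) - 10*w^3 - 50*w^2 + 220*w - 160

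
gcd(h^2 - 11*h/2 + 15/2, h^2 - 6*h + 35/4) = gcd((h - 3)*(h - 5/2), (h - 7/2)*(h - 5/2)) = h - 5/2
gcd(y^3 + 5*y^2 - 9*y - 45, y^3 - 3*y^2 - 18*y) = y + 3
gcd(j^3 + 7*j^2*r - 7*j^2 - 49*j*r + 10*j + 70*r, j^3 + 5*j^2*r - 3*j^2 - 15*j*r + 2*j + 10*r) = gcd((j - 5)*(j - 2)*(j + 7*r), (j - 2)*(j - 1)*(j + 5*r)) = j - 2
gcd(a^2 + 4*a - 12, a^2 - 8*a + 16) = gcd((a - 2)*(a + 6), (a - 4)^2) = 1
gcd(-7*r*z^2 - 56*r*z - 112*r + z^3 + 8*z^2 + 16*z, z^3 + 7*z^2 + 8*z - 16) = z^2 + 8*z + 16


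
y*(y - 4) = y^2 - 4*y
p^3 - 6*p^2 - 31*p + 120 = (p - 8)*(p - 3)*(p + 5)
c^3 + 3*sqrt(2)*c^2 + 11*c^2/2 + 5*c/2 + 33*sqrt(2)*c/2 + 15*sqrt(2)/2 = (c + 1/2)*(c + 5)*(c + 3*sqrt(2))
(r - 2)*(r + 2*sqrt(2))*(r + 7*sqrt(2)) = r^3 - 2*r^2 + 9*sqrt(2)*r^2 - 18*sqrt(2)*r + 28*r - 56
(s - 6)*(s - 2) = s^2 - 8*s + 12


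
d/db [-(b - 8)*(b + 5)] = 3 - 2*b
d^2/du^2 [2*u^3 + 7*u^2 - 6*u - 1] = 12*u + 14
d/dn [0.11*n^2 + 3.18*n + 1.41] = 0.22*n + 3.18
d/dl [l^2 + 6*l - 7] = 2*l + 6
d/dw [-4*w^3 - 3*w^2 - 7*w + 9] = -12*w^2 - 6*w - 7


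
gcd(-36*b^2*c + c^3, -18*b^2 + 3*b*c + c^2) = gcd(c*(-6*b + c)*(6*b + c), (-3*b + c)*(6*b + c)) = 6*b + c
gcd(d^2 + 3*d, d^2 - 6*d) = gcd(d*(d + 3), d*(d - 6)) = d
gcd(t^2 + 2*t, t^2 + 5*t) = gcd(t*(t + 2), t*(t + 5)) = t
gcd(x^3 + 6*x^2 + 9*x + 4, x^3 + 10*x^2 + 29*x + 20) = x^2 + 5*x + 4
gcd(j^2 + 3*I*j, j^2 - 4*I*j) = j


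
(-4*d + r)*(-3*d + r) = 12*d^2 - 7*d*r + r^2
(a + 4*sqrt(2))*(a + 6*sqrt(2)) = a^2 + 10*sqrt(2)*a + 48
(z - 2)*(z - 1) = z^2 - 3*z + 2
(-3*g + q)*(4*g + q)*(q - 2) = -12*g^2*q + 24*g^2 + g*q^2 - 2*g*q + q^3 - 2*q^2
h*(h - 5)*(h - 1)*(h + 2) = h^4 - 4*h^3 - 7*h^2 + 10*h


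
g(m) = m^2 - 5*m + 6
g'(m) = 2*m - 5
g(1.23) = 1.36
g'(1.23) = -2.54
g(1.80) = 0.24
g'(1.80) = -1.40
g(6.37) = 14.73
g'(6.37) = 7.74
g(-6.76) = 85.50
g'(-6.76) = -18.52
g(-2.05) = 20.45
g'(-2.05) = -9.10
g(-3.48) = 35.51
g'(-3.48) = -11.96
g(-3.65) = 37.57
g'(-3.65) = -12.30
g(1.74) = 0.33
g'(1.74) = -1.52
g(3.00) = 0.00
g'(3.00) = 1.00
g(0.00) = 6.00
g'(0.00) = -5.00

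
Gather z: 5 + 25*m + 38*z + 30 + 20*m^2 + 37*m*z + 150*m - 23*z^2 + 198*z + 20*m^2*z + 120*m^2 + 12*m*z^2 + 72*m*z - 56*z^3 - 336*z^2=140*m^2 + 175*m - 56*z^3 + z^2*(12*m - 359) + z*(20*m^2 + 109*m + 236) + 35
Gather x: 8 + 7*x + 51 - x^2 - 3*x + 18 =-x^2 + 4*x + 77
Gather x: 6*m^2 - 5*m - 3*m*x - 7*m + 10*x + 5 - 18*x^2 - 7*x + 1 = 6*m^2 - 12*m - 18*x^2 + x*(3 - 3*m) + 6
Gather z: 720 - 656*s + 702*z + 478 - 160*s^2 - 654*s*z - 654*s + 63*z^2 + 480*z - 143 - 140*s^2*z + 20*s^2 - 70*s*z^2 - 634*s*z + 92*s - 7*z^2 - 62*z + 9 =-140*s^2 - 1218*s + z^2*(56 - 70*s) + z*(-140*s^2 - 1288*s + 1120) + 1064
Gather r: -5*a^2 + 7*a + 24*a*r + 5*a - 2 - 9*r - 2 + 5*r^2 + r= -5*a^2 + 12*a + 5*r^2 + r*(24*a - 8) - 4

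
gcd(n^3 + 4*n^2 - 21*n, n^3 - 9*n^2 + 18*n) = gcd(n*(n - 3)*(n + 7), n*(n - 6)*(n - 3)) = n^2 - 3*n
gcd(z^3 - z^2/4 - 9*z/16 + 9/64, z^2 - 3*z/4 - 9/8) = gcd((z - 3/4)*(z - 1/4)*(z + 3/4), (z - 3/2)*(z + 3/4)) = z + 3/4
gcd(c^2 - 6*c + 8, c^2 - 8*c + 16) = c - 4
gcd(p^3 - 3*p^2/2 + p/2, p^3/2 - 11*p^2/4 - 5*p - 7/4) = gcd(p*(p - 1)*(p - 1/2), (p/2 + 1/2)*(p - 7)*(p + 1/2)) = 1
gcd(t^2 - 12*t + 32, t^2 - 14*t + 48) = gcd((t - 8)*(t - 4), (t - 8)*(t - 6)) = t - 8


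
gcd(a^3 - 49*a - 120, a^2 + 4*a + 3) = a + 3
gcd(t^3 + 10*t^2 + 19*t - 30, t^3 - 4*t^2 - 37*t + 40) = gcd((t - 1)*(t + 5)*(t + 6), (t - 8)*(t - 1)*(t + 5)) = t^2 + 4*t - 5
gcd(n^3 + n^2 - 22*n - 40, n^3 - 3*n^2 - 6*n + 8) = n + 2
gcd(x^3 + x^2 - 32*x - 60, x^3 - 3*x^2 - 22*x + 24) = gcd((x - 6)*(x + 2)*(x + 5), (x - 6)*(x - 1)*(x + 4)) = x - 6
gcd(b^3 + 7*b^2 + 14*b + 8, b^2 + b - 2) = b + 2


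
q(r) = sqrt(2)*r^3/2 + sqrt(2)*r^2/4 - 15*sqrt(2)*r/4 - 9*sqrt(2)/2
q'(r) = 3*sqrt(2)*r^2/2 + sqrt(2)*r/2 - 15*sqrt(2)/4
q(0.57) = -9.14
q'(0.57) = -4.21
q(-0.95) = -1.61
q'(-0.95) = -4.06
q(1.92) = -10.24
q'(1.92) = 3.87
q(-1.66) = 0.18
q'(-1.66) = -0.63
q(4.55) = 43.43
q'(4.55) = 41.83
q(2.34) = -7.78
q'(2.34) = 7.97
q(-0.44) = -4.02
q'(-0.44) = -5.20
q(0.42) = -8.48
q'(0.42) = -4.63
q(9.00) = 490.02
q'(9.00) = 172.89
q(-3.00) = -6.36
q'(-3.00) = 11.67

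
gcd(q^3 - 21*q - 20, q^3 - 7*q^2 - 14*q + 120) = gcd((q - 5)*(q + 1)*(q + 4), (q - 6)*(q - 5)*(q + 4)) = q^2 - q - 20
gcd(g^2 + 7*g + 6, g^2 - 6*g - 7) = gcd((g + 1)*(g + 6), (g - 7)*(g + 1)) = g + 1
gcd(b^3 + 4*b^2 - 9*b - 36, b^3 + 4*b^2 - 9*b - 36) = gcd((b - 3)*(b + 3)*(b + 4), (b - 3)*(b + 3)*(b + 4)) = b^3 + 4*b^2 - 9*b - 36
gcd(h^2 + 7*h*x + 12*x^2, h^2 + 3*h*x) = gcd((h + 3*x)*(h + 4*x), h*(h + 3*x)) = h + 3*x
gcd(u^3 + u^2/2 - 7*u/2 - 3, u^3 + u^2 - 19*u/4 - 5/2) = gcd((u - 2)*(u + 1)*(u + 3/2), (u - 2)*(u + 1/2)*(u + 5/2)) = u - 2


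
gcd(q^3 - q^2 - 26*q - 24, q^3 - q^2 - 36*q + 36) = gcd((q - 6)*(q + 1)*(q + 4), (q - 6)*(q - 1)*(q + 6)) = q - 6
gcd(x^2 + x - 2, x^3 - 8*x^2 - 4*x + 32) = x + 2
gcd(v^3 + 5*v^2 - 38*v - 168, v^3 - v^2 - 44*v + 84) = v^2 + v - 42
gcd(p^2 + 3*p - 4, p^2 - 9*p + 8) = p - 1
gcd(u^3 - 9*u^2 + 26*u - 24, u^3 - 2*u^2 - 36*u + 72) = u - 2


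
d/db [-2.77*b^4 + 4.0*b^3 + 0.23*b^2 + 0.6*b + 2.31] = -11.08*b^3 + 12.0*b^2 + 0.46*b + 0.6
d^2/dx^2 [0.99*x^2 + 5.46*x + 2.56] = 1.98000000000000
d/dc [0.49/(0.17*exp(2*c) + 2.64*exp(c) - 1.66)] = (-0.1666*exp(c) - 1.2936)*exp(c)/(0.17*exp(2*c) + 2.64*exp(c) - 1.66)^2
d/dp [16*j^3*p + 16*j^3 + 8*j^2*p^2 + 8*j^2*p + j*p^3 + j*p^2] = j*(16*j^2 + 16*j*p + 8*j + 3*p^2 + 2*p)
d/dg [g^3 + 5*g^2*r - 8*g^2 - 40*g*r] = 3*g^2 + 10*g*r - 16*g - 40*r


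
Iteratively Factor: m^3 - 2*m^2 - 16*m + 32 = (m + 4)*(m^2 - 6*m + 8) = (m - 2)*(m + 4)*(m - 4)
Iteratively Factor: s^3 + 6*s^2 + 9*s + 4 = (s + 1)*(s^2 + 5*s + 4) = (s + 1)*(s + 4)*(s + 1)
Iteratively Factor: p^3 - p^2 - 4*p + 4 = (p - 2)*(p^2 + p - 2) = (p - 2)*(p + 2)*(p - 1)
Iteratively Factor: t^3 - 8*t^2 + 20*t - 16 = (t - 2)*(t^2 - 6*t + 8) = (t - 4)*(t - 2)*(t - 2)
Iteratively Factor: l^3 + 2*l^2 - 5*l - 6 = (l + 1)*(l^2 + l - 6) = (l - 2)*(l + 1)*(l + 3)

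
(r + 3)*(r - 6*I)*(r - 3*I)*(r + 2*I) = r^4 + 3*r^3 - 7*I*r^3 - 21*I*r^2 - 36*I*r - 108*I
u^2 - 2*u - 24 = (u - 6)*(u + 4)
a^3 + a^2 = a^2*(a + 1)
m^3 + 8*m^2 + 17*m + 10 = (m + 1)*(m + 2)*(m + 5)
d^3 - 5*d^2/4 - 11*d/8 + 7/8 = (d - 7/4)*(d - 1/2)*(d + 1)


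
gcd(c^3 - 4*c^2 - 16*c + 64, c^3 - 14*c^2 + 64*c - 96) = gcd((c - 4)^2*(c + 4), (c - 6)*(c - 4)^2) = c^2 - 8*c + 16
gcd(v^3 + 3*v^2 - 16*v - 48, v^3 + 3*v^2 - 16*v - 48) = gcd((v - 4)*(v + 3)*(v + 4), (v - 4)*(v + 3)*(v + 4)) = v^3 + 3*v^2 - 16*v - 48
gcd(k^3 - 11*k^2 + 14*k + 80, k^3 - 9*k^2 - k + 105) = k - 5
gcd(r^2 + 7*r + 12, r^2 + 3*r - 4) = r + 4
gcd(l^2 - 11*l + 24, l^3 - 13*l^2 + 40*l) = l - 8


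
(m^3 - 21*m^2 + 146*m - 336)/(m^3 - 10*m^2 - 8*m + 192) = (m - 7)/(m + 4)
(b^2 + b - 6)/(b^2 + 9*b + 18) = (b - 2)/(b + 6)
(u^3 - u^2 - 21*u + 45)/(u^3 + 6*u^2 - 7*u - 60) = (u - 3)/(u + 4)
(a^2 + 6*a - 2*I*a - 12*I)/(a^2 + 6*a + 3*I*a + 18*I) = (a - 2*I)/(a + 3*I)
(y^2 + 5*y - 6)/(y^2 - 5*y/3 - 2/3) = 3*(-y^2 - 5*y + 6)/(-3*y^2 + 5*y + 2)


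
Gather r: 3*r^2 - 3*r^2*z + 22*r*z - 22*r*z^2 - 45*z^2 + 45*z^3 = r^2*(3 - 3*z) + r*(-22*z^2 + 22*z) + 45*z^3 - 45*z^2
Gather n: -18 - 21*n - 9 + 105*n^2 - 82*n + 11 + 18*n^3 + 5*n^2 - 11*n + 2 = 18*n^3 + 110*n^2 - 114*n - 14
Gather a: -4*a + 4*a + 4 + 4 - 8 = 0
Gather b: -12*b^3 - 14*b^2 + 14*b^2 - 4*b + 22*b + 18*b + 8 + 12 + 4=-12*b^3 + 36*b + 24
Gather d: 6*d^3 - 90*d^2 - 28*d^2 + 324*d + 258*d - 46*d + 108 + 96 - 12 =6*d^3 - 118*d^2 + 536*d + 192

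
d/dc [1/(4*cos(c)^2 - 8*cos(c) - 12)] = (cos(c) - 1)*sin(c)/(2*(sin(c)^2 + 2*cos(c) + 2)^2)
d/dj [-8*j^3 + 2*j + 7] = 2 - 24*j^2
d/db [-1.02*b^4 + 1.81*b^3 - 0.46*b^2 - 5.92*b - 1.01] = -4.08*b^3 + 5.43*b^2 - 0.92*b - 5.92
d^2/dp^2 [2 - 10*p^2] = -20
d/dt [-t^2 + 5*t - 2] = 5 - 2*t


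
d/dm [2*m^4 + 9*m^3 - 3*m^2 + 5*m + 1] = 8*m^3 + 27*m^2 - 6*m + 5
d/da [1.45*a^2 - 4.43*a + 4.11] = 2.9*a - 4.43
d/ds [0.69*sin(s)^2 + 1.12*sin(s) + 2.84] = (1.38*sin(s) + 1.12)*cos(s)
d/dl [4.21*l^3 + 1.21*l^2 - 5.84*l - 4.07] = 12.63*l^2 + 2.42*l - 5.84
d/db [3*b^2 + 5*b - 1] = 6*b + 5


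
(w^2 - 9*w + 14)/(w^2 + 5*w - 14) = (w - 7)/(w + 7)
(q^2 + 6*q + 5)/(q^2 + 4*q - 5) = (q + 1)/(q - 1)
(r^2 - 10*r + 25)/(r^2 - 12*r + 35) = (r - 5)/(r - 7)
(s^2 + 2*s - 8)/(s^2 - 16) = (s - 2)/(s - 4)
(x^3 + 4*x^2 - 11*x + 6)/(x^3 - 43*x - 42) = (x^2 - 2*x + 1)/(x^2 - 6*x - 7)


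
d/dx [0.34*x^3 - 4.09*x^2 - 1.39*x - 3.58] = 1.02*x^2 - 8.18*x - 1.39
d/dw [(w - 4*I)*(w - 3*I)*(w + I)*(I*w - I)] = 4*I*w^3 + w^2*(18 - 3*I) + w*(-12 - 10*I) + 12 + 5*I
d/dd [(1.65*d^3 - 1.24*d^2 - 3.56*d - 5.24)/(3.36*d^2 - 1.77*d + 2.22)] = (5.544*d^4 - 5.841*d^3 + 25.1454*d^2 + 29.7072*d - 17.178)/(11.2896*d^4 - 11.8944*d^3 + 18.0513*d^2 - 7.8588*d + 4.9284)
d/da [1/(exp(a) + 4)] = -exp(a)/(exp(a) + 4)^2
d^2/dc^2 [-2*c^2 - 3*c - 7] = -4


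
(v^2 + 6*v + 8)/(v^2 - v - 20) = (v + 2)/(v - 5)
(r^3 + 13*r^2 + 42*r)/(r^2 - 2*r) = (r^2 + 13*r + 42)/(r - 2)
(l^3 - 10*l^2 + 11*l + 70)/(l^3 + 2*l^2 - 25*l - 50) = (l - 7)/(l + 5)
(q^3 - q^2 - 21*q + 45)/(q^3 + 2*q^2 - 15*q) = (q - 3)/q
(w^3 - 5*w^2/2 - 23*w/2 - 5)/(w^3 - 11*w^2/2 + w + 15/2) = (2*w^2 + 5*w + 2)/(2*w^2 - w - 3)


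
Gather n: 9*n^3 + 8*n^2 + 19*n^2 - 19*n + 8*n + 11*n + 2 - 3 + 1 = 9*n^3 + 27*n^2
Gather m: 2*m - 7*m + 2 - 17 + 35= 20 - 5*m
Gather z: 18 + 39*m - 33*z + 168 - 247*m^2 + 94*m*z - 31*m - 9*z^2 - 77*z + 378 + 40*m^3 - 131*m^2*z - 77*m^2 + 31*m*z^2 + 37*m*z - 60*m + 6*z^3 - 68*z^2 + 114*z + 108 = 40*m^3 - 324*m^2 - 52*m + 6*z^3 + z^2*(31*m - 77) + z*(-131*m^2 + 131*m + 4) + 672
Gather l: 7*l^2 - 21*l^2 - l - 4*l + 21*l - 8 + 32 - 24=-14*l^2 + 16*l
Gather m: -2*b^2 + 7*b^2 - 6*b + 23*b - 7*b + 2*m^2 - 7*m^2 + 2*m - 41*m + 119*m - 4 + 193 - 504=5*b^2 + 10*b - 5*m^2 + 80*m - 315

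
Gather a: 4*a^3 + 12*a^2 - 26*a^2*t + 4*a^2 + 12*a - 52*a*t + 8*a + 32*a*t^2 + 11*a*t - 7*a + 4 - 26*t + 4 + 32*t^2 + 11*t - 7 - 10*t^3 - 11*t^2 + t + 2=4*a^3 + a^2*(16 - 26*t) + a*(32*t^2 - 41*t + 13) - 10*t^3 + 21*t^2 - 14*t + 3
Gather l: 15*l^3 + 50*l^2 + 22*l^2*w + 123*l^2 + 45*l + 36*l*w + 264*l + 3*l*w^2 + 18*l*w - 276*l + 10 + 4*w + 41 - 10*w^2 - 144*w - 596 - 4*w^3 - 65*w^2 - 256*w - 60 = 15*l^3 + l^2*(22*w + 173) + l*(3*w^2 + 54*w + 33) - 4*w^3 - 75*w^2 - 396*w - 605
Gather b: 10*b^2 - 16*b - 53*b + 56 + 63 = 10*b^2 - 69*b + 119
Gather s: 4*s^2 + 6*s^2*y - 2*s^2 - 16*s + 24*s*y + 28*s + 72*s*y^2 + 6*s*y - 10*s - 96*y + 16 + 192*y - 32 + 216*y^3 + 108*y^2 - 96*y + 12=s^2*(6*y + 2) + s*(72*y^2 + 30*y + 2) + 216*y^3 + 108*y^2 - 4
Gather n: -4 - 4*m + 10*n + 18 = -4*m + 10*n + 14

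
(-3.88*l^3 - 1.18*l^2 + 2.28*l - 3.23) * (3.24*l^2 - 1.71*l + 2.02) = -12.5712*l^5 + 2.8116*l^4 + 1.5674*l^3 - 16.7476*l^2 + 10.1289*l - 6.5246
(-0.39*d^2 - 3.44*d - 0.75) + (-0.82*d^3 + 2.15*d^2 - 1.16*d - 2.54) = -0.82*d^3 + 1.76*d^2 - 4.6*d - 3.29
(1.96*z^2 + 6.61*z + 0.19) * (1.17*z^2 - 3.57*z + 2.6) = 2.2932*z^4 + 0.7365*z^3 - 18.2794*z^2 + 16.5077*z + 0.494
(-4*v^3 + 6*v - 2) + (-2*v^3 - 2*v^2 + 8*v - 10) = -6*v^3 - 2*v^2 + 14*v - 12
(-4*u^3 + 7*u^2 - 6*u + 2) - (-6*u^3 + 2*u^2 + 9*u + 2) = 2*u^3 + 5*u^2 - 15*u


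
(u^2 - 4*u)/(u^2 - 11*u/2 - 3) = 2*u*(4 - u)/(-2*u^2 + 11*u + 6)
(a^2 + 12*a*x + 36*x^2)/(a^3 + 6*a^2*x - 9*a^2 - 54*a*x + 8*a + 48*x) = (a + 6*x)/(a^2 - 9*a + 8)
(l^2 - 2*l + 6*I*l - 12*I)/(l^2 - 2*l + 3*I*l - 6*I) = (l + 6*I)/(l + 3*I)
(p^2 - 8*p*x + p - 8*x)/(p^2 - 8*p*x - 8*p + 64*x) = (p + 1)/(p - 8)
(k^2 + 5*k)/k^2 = (k + 5)/k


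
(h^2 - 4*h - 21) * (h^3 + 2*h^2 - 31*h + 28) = h^5 - 2*h^4 - 60*h^3 + 110*h^2 + 539*h - 588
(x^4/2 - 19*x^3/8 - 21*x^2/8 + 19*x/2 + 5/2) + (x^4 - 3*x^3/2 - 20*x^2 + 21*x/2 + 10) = 3*x^4/2 - 31*x^3/8 - 181*x^2/8 + 20*x + 25/2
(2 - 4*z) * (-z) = 4*z^2 - 2*z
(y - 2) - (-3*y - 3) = 4*y + 1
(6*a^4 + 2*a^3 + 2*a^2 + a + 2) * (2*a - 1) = 12*a^5 - 2*a^4 + 2*a^3 + 3*a - 2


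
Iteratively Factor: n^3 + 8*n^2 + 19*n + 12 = (n + 4)*(n^2 + 4*n + 3) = (n + 3)*(n + 4)*(n + 1)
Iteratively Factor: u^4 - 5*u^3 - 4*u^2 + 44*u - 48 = (u - 2)*(u^3 - 3*u^2 - 10*u + 24) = (u - 4)*(u - 2)*(u^2 + u - 6) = (u - 4)*(u - 2)^2*(u + 3)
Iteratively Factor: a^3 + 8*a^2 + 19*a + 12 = (a + 3)*(a^2 + 5*a + 4) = (a + 1)*(a + 3)*(a + 4)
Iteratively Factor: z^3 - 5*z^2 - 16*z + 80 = (z + 4)*(z^2 - 9*z + 20) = (z - 4)*(z + 4)*(z - 5)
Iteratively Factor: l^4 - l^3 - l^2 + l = (l + 1)*(l^3 - 2*l^2 + l) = (l - 1)*(l + 1)*(l^2 - l) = l*(l - 1)*(l + 1)*(l - 1)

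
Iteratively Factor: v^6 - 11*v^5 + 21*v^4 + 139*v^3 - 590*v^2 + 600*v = (v - 5)*(v^5 - 6*v^4 - 9*v^3 + 94*v^2 - 120*v) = (v - 5)*(v + 4)*(v^4 - 10*v^3 + 31*v^2 - 30*v) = v*(v - 5)*(v + 4)*(v^3 - 10*v^2 + 31*v - 30) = v*(v - 5)*(v - 3)*(v + 4)*(v^2 - 7*v + 10) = v*(v - 5)*(v - 3)*(v - 2)*(v + 4)*(v - 5)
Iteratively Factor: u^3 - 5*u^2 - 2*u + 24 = (u - 3)*(u^2 - 2*u - 8) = (u - 3)*(u + 2)*(u - 4)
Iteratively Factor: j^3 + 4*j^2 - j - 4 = (j - 1)*(j^2 + 5*j + 4) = (j - 1)*(j + 1)*(j + 4)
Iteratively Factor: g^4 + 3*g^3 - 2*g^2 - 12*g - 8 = (g + 1)*(g^3 + 2*g^2 - 4*g - 8) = (g + 1)*(g + 2)*(g^2 - 4) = (g + 1)*(g + 2)^2*(g - 2)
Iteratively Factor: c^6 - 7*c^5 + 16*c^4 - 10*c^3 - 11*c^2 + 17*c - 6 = (c + 1)*(c^5 - 8*c^4 + 24*c^3 - 34*c^2 + 23*c - 6) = (c - 1)*(c + 1)*(c^4 - 7*c^3 + 17*c^2 - 17*c + 6) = (c - 3)*(c - 1)*(c + 1)*(c^3 - 4*c^2 + 5*c - 2) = (c - 3)*(c - 1)^2*(c + 1)*(c^2 - 3*c + 2) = (c - 3)*(c - 2)*(c - 1)^2*(c + 1)*(c - 1)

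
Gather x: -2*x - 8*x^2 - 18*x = -8*x^2 - 20*x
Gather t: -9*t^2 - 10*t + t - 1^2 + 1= -9*t^2 - 9*t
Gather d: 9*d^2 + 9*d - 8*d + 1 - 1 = 9*d^2 + d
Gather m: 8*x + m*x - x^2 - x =m*x - x^2 + 7*x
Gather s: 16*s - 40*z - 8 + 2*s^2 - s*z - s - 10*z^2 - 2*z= 2*s^2 + s*(15 - z) - 10*z^2 - 42*z - 8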